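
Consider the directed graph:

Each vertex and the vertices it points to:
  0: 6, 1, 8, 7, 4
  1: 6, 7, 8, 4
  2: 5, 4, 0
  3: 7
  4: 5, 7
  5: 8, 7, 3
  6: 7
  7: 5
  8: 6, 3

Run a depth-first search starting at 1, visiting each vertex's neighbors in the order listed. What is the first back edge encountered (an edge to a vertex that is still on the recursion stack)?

DFS from 1 (visiting each vertex's neighbors in the order listed); mark gray on enter, black on exit:
1 gray
  6 gray
    7 gray
      5 gray
        8 gray
          8→6: 6 is gray → back edge
First back edge: 8 → 6.

8→6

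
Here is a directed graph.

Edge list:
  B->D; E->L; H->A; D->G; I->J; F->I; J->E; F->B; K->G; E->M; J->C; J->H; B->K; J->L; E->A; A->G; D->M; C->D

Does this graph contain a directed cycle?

No

DFS with white/gray/black marking, starting from J:
J gray
  C gray
    D gray
      G gray
      G black
      M gray
      M black
    D black
  C black
  L gray
  L black
  E gray
    E→M: M black — skip
    A gray
      A→G: G black — skip
    A black
    E→L: L black — skip
  E black
  H gray
    H→A: A black — skip
  H black
J black
K gray
  K→G: G black — skip
K black
B gray
  B→K: K black — skip
  B→D: D black — skip
B black
I gray
  I→J: J black — skip
I black
F gray
  F→I: I black — skip
  F→B: B black — skip
F black
Every edge goes to a white or black vertex — no back edge, so the graph is acyclic.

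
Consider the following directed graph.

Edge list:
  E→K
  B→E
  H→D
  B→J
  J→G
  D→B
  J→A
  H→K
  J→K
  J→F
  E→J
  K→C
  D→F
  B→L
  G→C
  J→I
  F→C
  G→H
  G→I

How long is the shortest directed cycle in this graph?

5

For each vertex v, BFS finds the shortest path from v back to v.
The shortest such closed walk is B → J → G → H → D → B, length 5.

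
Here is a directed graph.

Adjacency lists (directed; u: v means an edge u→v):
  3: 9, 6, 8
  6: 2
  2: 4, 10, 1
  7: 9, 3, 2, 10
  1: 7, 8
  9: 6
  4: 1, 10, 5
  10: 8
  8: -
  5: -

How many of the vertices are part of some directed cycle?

A vertex is on a directed cycle iff it belongs to a strongly connected component of size ≥ 2 (or has a self-loop).
The vertices on cycles are {1, 2, 3, 4, 6, 7, 9} — 7 in total.

7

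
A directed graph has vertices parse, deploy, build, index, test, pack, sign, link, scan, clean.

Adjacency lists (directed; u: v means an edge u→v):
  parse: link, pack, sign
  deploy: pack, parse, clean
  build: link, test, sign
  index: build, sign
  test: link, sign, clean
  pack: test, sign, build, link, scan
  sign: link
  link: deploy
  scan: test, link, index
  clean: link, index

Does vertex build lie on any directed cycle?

Yes

build is on a cycle iff build can reach itself via ≥1 edge.
build → link → deploy → pack → build — yes.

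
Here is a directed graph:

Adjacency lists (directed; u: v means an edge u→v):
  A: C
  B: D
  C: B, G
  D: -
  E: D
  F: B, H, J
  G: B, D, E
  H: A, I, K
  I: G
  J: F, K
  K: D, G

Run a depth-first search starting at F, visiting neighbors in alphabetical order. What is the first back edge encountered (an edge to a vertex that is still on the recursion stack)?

DFS from F (visiting neighbors in alphabetical order); mark gray on enter, black on exit:
F gray
  B gray
    D gray
    D black
  B black
  H gray
    A gray
      C gray
        C→B: B black — skip
        G gray
          G→B: B black — skip
          G→D: D black — skip
          E gray
            E→D: D black — skip
          E black
        G black
      C black
    A black
    I gray
      I→G: G black — skip
    I black
    K gray
      K→D: D black — skip
      K→G: G black — skip
    K black
  H black
  J gray
    J→F: F is gray → back edge
First back edge: J → F.

J→F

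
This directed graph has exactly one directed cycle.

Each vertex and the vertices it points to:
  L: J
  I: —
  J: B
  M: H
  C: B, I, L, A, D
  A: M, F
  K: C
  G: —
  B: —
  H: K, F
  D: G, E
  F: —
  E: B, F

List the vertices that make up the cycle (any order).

DFS with gray/black marking from K:
K gray
  C gray
    B gray
    B black
    I gray
    I black
    L gray
      J gray
        J→B: B black — skip
      J black
    L black
    A gray
      M gray
        H gray
          H→K: K is gray → back edge
Back edge closes the cycle K → C → A → M → H → K; its vertices are {A, C, H, K, M}.

A, C, H, K, M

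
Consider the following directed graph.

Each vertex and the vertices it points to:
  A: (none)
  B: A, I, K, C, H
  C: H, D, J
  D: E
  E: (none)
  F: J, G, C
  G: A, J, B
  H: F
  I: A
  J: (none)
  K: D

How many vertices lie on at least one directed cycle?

5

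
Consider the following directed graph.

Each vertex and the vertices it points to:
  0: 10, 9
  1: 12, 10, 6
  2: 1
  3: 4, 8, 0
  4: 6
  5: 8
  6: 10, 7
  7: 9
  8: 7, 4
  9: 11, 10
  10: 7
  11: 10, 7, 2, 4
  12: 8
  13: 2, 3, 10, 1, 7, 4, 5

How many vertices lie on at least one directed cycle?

10

A vertex is on a directed cycle iff it belongs to a strongly connected component of size ≥ 2 (or has a self-loop).
The vertices on cycles are {1, 2, 4, 6, 7, 8, 9, 10, 11, 12} — 10 in total.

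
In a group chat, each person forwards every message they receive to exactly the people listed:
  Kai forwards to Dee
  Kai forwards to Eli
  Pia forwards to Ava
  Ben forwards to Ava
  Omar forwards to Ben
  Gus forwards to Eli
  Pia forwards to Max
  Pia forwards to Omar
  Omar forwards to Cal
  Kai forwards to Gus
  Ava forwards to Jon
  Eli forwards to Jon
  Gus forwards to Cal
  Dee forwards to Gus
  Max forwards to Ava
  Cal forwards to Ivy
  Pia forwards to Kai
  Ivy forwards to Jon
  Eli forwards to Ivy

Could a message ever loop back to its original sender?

DFS with white/gray/black marking, starting from Cal:
Cal gray
  Ivy gray
    Jon gray
    Jon black
  Ivy black
Cal black
Dee gray
  Gus gray
    Gus→Cal: Cal black — skip
    Eli gray
      Eli→Jon: Jon black — skip
      Eli→Ivy: Ivy black — skip
    Eli black
  Gus black
Dee black
Omar gray
  Ben gray
    Ava gray
      Ava→Jon: Jon black — skip
    Ava black
  Ben black
  Omar→Cal: Cal black — skip
Omar black
Kai gray
  Kai→Gus: Gus black — skip
  Kai→Eli: Eli black — skip
  Kai→Dee: Dee black — skip
Kai black
Pia gray
  Pia→Omar: Omar black — skip
  Pia→Kai: Kai black — skip
  Max gray
    Max→Ava: Ava black — skip
  Max black
  Pia→Ava: Ava black — skip
Pia black
Every edge goes to a white or black vertex — no back edge, so the graph is acyclic.

No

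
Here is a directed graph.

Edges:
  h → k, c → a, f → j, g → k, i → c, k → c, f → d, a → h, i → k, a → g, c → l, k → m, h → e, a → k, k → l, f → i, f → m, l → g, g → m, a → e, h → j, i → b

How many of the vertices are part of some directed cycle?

6

A vertex is on a directed cycle iff it belongs to a strongly connected component of size ≥ 2 (or has a self-loop).
The vertices on cycles are {a, c, g, h, k, l} — 6 in total.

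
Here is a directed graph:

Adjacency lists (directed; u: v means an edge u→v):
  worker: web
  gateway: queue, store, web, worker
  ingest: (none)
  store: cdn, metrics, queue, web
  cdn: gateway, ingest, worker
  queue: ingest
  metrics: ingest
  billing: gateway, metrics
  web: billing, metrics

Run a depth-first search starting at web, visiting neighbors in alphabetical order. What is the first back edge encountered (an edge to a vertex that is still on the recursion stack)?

cdn->gateway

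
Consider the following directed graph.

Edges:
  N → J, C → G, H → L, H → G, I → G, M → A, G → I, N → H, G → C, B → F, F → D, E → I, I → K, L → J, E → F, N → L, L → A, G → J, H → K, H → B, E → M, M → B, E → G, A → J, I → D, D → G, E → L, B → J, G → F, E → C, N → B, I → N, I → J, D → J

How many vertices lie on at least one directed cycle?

8

A vertex is on a directed cycle iff it belongs to a strongly connected component of size ≥ 2 (or has a self-loop).
The vertices on cycles are {B, C, D, F, G, H, I, N} — 8 in total.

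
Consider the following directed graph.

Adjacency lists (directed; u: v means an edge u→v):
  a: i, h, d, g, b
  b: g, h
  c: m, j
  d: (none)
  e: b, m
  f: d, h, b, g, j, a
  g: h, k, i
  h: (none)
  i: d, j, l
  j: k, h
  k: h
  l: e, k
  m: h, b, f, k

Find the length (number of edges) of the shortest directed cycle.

For each vertex v, BFS finds the shortest path from v back to v.
The shortest such closed walk is g → i → l → e → b → g, length 5.

5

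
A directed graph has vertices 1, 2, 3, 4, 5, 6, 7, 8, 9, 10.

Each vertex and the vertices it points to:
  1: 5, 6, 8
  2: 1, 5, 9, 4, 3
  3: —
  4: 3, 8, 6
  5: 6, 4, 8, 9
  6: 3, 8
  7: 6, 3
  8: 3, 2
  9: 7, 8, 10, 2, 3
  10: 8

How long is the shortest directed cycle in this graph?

2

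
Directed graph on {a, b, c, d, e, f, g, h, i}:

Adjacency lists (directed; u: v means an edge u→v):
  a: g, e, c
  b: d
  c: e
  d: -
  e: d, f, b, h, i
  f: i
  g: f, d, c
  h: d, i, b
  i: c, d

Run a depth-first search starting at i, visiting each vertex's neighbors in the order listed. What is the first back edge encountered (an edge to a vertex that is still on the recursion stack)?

f→i

DFS from i (visiting each vertex's neighbors in the order listed); mark gray on enter, black on exit:
i gray
  c gray
    e gray
      d gray
      d black
      f gray
        f→i: i is gray → back edge
First back edge: f → i.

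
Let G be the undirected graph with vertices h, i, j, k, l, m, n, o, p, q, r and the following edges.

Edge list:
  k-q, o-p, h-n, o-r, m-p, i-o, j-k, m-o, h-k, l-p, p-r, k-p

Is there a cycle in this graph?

DFS, tracking each vertex's parent; an edge to a visited non-parent vertex closes a cycle.
Start from m:
visit m (parent –)
  visit p (parent m)
    p–m: parent, skip
    visit l (parent p)
      l–p: parent, skip
    visit r (parent p)
      visit o (parent r)
        visit i (parent o)
          i–o: parent, skip
        o–m: m visited and ≠ parent → cycle
Cycle: m – p – r – o – m.

Yes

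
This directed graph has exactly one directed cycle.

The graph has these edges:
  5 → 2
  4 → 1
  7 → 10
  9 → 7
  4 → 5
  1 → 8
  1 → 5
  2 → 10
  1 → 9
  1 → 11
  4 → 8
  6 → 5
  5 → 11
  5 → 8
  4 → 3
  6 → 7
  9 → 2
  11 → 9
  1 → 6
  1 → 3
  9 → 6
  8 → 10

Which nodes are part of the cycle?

5, 6, 9, 11

DFS with gray/black marking from 5:
5 gray
  2 gray
    10 gray
    10 black
  2 black
  8 gray
    8→10: 10 black — skip
  8 black
  11 gray
    9 gray
      7 gray
        7→10: 10 black — skip
      7 black
      9→2: 2 black — skip
      6 gray
        6→7: 7 black — skip
        6→5: 5 is gray → back edge
Back edge closes the cycle 5 → 11 → 9 → 6 → 5; its vertices are {5, 6, 9, 11}.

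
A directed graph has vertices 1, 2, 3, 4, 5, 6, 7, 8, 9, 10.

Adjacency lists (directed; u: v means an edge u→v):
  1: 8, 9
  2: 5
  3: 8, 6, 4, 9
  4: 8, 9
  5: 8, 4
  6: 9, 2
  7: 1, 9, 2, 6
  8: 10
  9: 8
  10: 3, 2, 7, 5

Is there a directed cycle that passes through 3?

3 is on a cycle iff 3 can reach itself via ≥1 edge.
3 → 8 → 10 → 3 — yes.

Yes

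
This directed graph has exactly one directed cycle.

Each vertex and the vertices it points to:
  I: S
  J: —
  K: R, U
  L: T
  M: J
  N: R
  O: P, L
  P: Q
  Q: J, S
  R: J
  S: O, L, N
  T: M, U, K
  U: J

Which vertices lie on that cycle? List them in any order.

DFS with gray/black marking from S:
S gray
  O gray
    P gray
      Q gray
        J gray
        J black
        Q→S: S is gray → back edge
Back edge closes the cycle S → O → P → Q → S; its vertices are {O, P, Q, S}.

O, P, Q, S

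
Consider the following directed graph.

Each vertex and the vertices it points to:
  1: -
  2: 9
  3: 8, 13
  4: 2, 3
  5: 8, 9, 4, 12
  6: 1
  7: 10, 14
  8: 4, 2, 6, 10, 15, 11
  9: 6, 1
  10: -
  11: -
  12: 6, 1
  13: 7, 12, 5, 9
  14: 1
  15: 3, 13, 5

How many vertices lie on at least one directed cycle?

A vertex is on a directed cycle iff it belongs to a strongly connected component of size ≥ 2 (or has a self-loop).
The vertices on cycles are {3, 4, 5, 8, 13, 15} — 6 in total.

6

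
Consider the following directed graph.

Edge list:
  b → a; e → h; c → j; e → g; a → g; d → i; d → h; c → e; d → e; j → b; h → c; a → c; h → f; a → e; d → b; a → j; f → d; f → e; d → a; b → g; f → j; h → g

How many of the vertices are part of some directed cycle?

A vertex is on a directed cycle iff it belongs to a strongly connected component of size ≥ 2 (or has a self-loop).
The vertices on cycles are {a, b, c, d, e, f, h, j} — 8 in total.

8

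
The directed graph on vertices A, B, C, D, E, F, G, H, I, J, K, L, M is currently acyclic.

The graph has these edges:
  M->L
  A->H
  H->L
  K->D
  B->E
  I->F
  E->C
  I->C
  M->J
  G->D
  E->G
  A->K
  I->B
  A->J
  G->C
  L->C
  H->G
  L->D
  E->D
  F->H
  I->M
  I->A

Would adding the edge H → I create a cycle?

Yes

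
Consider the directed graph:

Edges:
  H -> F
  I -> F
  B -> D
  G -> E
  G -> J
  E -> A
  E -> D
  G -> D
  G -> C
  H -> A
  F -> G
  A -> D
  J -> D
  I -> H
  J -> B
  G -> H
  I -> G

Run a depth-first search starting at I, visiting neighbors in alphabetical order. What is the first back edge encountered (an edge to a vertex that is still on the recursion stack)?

DFS from I (visiting neighbors in alphabetical order); mark gray on enter, black on exit:
I gray
  F gray
    G gray
      C gray
      C black
      D gray
      D black
      E gray
        A gray
          A→D: D black — skip
        A black
        E→D: D black — skip
      E black
      H gray
        H→A: A black — skip
        H→F: F is gray → back edge
First back edge: H → F.

H→F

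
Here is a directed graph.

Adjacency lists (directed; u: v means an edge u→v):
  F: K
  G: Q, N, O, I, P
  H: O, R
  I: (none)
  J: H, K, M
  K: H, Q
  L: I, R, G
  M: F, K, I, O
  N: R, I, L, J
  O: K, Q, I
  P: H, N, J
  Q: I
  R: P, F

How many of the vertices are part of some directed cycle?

A vertex is on a directed cycle iff it belongs to a strongly connected component of size ≥ 2 (or has a self-loop).
The vertices on cycles are {F, G, H, J, K, L, M, N, O, P, R} — 11 in total.

11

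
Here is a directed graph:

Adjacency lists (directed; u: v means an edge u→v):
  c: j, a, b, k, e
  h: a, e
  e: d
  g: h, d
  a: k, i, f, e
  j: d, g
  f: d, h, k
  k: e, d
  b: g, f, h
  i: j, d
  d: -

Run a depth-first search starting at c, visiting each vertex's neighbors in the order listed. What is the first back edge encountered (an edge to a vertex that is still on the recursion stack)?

DFS from c (visiting each vertex's neighbors in the order listed); mark gray on enter, black on exit:
c gray
  j gray
    d gray
    d black
    g gray
      h gray
        a gray
          k gray
            e gray
              e→d: d black — skip
            e black
            k→d: d black — skip
          k black
          i gray
            i→j: j is gray → back edge
First back edge: i → j.

i->j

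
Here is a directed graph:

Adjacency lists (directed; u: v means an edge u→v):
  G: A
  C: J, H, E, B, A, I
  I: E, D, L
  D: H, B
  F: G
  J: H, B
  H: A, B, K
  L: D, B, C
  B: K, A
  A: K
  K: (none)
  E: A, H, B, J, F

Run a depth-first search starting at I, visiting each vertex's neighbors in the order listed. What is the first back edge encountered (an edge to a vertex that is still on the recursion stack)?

DFS from I (visiting each vertex's neighbors in the order listed); mark gray on enter, black on exit:
I gray
  E gray
    A gray
      K gray
      K black
    A black
    H gray
      H→A: A black — skip
      B gray
        B→K: K black — skip
        B→A: A black — skip
      B black
      H→K: K black — skip
    H black
    E→B: B black — skip
    J gray
      J→H: H black — skip
      J→B: B black — skip
    J black
    F gray
      G gray
        G→A: A black — skip
      G black
    F black
  E black
  D gray
    D→H: H black — skip
    D→B: B black — skip
  D black
  L gray
    L→D: D black — skip
    L→B: B black — skip
    C gray
      C→J: J black — skip
      C→H: H black — skip
      C→E: E black — skip
      C→B: B black — skip
      C→A: A black — skip
      C→I: I is gray → back edge
First back edge: C → I.

C→I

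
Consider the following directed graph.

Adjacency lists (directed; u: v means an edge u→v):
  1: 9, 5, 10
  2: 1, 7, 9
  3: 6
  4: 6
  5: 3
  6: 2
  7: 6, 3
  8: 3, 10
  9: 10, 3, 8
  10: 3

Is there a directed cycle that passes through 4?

4 lies on a cycle iff there is a path from 4 back to itself.
Exploring from 4, it never reaches itself; equivalently, its strongly connected component is a singleton.

No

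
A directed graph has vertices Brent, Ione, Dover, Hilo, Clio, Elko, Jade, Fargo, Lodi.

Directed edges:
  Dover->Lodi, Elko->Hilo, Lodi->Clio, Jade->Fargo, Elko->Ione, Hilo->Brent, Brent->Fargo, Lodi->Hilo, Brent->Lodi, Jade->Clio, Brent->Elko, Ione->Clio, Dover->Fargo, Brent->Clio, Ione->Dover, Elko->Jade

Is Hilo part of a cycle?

Hilo is on a cycle iff Hilo can reach itself via ≥1 edge.
Hilo → Brent → Lodi → Hilo — yes.

Yes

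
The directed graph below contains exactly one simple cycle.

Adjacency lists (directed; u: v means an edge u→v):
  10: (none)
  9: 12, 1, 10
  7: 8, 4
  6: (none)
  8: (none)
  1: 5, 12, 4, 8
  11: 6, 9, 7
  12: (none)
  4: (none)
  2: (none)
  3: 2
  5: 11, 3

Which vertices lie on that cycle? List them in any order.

1, 5, 9, 11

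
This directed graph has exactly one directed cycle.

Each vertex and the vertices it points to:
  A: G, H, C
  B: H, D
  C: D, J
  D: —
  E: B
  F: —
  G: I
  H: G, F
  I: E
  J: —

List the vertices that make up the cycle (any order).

DFS with gray/black marking from H:
H gray
  G gray
    I gray
      E gray
        B gray
          B→H: H is gray → back edge
Back edge closes the cycle H → G → I → E → B → H; its vertices are {B, E, G, H, I}.

B, E, G, H, I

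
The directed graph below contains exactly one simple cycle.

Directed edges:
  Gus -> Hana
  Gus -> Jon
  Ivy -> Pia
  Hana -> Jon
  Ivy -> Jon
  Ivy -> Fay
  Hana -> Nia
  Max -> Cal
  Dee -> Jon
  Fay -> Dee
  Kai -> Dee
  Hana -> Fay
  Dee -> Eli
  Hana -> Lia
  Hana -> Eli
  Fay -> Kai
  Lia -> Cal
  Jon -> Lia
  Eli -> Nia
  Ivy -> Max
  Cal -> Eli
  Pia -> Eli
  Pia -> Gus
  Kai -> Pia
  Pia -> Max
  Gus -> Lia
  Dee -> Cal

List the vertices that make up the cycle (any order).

Fay, Gus, Kai, Pia, Hana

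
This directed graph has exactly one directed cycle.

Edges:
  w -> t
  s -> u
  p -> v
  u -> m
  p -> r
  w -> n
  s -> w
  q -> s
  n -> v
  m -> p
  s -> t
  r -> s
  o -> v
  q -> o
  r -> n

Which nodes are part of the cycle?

DFS with gray/black marking from s:
s gray
  w gray
    n gray
      v gray
      v black
    n black
    t gray
    t black
  w black
  u gray
    m gray
      p gray
        p→v: v black — skip
        r gray
          r→n: n black — skip
          r→s: s is gray → back edge
Back edge closes the cycle s → u → m → p → r → s; its vertices are {m, p, r, s, u}.

m, p, r, s, u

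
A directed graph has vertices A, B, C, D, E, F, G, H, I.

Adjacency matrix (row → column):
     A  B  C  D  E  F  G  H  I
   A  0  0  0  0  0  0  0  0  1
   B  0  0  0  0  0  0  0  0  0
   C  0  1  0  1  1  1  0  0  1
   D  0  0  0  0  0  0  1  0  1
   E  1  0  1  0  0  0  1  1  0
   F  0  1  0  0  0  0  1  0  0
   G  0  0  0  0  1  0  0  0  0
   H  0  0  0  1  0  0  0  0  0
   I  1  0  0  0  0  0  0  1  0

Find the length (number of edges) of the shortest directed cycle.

For each vertex v, BFS finds the shortest path from v back to v.
The shortest such closed walk is C → E → C, length 2.

2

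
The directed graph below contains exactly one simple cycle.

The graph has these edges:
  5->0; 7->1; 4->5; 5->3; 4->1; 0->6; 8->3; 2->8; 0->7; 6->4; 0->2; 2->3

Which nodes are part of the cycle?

0, 4, 5, 6

DFS with gray/black marking from 0:
0 gray
  6 gray
    4 gray
      5 gray
        3 gray
        3 black
        5→0: 0 is gray → back edge
Back edge closes the cycle 0 → 6 → 4 → 5 → 0; its vertices are {0, 4, 5, 6}.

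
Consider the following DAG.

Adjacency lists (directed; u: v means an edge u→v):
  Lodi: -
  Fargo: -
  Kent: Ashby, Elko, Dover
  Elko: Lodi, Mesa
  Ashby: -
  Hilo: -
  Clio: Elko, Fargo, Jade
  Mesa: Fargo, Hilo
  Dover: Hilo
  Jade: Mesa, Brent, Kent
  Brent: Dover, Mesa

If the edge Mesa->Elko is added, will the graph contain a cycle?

Yes

Adding Mesa→Elko creates a cycle iff Elko can already reach Mesa.
Path from Elko: Elko → Mesa.
So Elko → … → Mesa → Elko is a cycle.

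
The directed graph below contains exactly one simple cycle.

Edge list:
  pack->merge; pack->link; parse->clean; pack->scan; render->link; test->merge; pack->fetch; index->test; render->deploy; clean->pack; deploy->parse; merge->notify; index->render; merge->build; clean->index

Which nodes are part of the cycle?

DFS with gray/black marking from clean:
clean gray
  pack gray
    scan gray
    scan black
    fetch gray
    fetch black
    merge gray
      notify gray
      notify black
      build gray
      build black
    merge black
    link gray
    link black
  pack black
  index gray
    test gray
      test→merge: merge black — skip
    test black
    render gray
      render→link: link black — skip
      deploy gray
        parse gray
          parse→clean: clean is gray → back edge
Back edge closes the cycle clean → index → render → deploy → parse → clean; its vertices are {clean, index, parse, deploy, render}.

clean, index, parse, deploy, render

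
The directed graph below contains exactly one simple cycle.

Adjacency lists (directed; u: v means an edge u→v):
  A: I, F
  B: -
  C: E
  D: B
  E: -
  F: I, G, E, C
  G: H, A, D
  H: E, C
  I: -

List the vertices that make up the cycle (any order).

DFS with gray/black marking from G:
G gray
  H gray
    E gray
    E black
    C gray
      C→E: E black — skip
    C black
  H black
  A gray
    I gray
    I black
    F gray
      F→I: I black — skip
      F→G: G is gray → back edge
Back edge closes the cycle G → A → F → G; its vertices are {A, F, G}.

A, F, G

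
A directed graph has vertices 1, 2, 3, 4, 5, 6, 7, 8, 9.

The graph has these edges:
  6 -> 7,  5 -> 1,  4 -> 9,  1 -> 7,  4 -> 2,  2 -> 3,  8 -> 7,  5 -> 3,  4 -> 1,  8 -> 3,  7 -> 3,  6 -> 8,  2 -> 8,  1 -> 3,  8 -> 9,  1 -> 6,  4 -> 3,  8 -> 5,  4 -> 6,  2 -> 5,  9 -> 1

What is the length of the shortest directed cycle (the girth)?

For each vertex v, BFS finds the shortest path from v back to v.
The shortest such closed walk is 6 → 8 → 5 → 1 → 6, length 4.

4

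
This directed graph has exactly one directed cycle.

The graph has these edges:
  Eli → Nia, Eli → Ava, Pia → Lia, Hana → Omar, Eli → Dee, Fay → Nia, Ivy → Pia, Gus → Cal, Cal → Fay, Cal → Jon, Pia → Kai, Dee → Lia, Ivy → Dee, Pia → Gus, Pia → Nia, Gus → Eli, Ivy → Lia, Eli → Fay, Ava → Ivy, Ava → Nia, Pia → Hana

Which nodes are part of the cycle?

DFS with gray/black marking from Pia:
Pia gray
  Gus gray
    Eli gray
      Nia gray
      Nia black
      Dee gray
        Lia gray
        Lia black
      Dee black
      Ava gray
        Ivy gray
          Ivy→Pia: Pia is gray → back edge
Back edge closes the cycle Pia → Gus → Eli → Ava → Ivy → Pia; its vertices are {Ava, Eli, Gus, Ivy, Pia}.

Ava, Eli, Gus, Ivy, Pia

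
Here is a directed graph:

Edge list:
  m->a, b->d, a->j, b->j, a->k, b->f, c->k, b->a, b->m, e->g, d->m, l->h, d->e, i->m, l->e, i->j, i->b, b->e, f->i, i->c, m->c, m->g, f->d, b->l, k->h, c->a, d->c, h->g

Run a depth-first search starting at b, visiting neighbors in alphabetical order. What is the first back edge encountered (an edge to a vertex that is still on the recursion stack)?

i->b

DFS from b (visiting neighbors in alphabetical order); mark gray on enter, black on exit:
b gray
  a gray
    j gray
    j black
    k gray
      h gray
        g gray
        g black
      h black
    k black
  a black
  d gray
    c gray
      c→a: a black — skip
      c→k: k black — skip
    c black
    e gray
      e→g: g black — skip
    e black
    m gray
      m→a: a black — skip
      m→c: c black — skip
      m→g: g black — skip
    m black
  d black
  b→e: e black — skip
  f gray
    f→d: d black — skip
    i gray
      i→b: b is gray → back edge
First back edge: i → b.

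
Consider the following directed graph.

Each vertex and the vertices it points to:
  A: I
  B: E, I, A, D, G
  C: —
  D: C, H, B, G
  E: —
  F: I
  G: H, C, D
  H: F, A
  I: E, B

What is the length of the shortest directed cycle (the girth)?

For each vertex v, BFS finds the shortest path from v back to v.
The shortest such closed walk is G → D → G, length 2.

2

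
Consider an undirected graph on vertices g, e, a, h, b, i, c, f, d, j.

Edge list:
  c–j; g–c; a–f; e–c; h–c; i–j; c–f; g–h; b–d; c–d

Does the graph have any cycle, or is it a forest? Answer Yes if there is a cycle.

Yes

DFS, tracking each vertex's parent; an edge to a visited non-parent vertex closes a cycle.
Start from a:
visit a (parent –)
  visit f (parent a)
    visit c (parent f)
      c–f: parent, skip
      visit d (parent c)
        visit b (parent d)
          b–d: parent, skip
        d–c: parent, skip
      visit g (parent c)
        g–c: parent, skip
        visit h (parent g)
          h–c: c visited and ≠ parent → cycle
Cycle: c – g – h – c.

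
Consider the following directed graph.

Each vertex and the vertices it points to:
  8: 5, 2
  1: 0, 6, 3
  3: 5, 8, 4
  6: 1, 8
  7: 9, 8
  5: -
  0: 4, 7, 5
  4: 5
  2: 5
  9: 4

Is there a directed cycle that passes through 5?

No

5 lies on a cycle iff there is a path from 5 back to itself.
Exploring from 5, it never reaches itself; equivalently, its strongly connected component is a singleton.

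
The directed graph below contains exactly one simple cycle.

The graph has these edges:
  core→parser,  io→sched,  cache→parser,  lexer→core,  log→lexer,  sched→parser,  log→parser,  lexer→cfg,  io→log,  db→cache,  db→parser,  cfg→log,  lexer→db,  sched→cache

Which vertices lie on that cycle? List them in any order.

cfg, log, lexer

DFS with gray/black marking from log:
log gray
  lexer gray
    core gray
      parser gray
      parser black
    core black
    db gray
      db→parser: parser black — skip
      cache gray
        cache→parser: parser black — skip
      cache black
    db black
    cfg gray
      cfg→log: log is gray → back edge
Back edge closes the cycle log → lexer → cfg → log; its vertices are {cfg, log, lexer}.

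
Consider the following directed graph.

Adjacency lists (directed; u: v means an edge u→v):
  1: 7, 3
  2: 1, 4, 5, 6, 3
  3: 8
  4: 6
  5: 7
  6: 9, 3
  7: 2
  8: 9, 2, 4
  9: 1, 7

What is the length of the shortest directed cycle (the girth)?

For each vertex v, BFS finds the shortest path from v back to v.
The shortest such closed walk is 2 → 1 → 7 → 2, length 3.

3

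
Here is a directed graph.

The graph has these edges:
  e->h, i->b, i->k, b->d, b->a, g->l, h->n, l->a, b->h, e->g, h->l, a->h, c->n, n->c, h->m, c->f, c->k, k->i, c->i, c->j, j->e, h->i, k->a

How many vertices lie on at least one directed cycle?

11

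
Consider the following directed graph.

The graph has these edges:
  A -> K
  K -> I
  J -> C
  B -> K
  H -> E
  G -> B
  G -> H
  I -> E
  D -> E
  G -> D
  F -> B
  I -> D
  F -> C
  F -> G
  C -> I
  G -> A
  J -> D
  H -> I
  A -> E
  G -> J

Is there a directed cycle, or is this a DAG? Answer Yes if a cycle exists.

DFS with white/gray/black marking, starting from J:
J gray
  D gray
    E gray
    E black
  D black
  C gray
    I gray
      I→E: E black — skip
      I→D: D black — skip
    I black
  C black
J black
A gray
  A→E: E black — skip
  K gray
    K→I: I black — skip
  K black
A black
B gray
  B→K: K black — skip
B black
F gray
  G gray
    G→B: B black — skip
    H gray
      H→I: I black — skip
      H→E: E black — skip
    H black
    G→A: A black — skip
    G→D: D black — skip
    G→J: J black — skip
  G black
  F→C: C black — skip
  F→B: B black — skip
F black
Every edge goes to a white or black vertex — no back edge, so the graph is acyclic.

No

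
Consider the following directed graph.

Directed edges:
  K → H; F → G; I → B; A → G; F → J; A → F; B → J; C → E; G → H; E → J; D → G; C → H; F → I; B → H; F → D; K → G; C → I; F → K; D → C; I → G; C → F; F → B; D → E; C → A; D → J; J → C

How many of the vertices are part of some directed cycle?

A vertex is on a directed cycle iff it belongs to a strongly connected component of size ≥ 2 (or has a self-loop).
The vertices on cycles are {A, B, C, D, E, F, I, J} — 8 in total.

8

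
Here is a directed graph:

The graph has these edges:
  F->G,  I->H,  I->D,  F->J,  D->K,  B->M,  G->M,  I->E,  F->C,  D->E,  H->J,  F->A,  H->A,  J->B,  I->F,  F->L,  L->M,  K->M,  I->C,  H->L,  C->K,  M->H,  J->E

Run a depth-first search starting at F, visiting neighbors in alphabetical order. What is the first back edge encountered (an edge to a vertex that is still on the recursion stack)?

B→M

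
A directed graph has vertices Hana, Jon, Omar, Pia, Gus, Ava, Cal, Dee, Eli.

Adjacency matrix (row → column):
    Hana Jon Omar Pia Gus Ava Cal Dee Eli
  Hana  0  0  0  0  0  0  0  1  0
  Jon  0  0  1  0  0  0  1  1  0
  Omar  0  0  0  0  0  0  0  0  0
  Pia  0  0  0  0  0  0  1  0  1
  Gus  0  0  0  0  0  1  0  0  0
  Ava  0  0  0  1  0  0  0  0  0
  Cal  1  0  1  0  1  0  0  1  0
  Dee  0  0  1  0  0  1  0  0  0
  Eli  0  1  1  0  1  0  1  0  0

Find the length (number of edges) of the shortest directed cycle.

4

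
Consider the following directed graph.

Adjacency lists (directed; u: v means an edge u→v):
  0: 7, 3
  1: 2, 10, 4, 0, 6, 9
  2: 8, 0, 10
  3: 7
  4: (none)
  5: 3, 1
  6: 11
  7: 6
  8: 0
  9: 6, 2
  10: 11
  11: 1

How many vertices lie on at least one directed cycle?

10

A vertex is on a directed cycle iff it belongs to a strongly connected component of size ≥ 2 (or has a self-loop).
The vertices on cycles are {0, 1, 2, 3, 6, 7, 8, 9, 10, 11} — 10 in total.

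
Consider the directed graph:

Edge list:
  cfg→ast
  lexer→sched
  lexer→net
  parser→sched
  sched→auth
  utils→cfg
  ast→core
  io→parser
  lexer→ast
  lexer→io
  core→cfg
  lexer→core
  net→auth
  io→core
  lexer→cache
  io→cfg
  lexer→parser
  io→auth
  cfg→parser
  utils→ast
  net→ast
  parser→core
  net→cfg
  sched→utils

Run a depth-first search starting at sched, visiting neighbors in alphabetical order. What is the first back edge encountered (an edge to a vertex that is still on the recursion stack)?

cfg->ast

DFS from sched (visiting neighbors in alphabetical order); mark gray on enter, black on exit:
sched gray
  auth gray
  auth black
  utils gray
    ast gray
      core gray
        cfg gray
          cfg→ast: ast is gray → back edge
First back edge: cfg → ast.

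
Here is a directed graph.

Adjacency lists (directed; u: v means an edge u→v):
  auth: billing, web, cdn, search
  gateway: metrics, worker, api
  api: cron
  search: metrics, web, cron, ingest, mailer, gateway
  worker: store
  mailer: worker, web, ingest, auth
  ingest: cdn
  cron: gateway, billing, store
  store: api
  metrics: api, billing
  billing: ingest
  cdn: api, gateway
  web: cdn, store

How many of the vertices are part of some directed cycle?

12

A vertex is on a directed cycle iff it belongs to a strongly connected component of size ≥ 2 (or has a self-loop).
The vertices on cycles are {api, cdn, auth, cron, store, ingest, mailer, search, worker, billing, gateway, metrics} — 12 in total.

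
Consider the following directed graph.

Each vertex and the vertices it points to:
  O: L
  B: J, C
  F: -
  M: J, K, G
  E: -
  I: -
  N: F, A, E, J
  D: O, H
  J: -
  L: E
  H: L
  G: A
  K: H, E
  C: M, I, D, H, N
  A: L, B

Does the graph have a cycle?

Yes

DFS with white/gray/black marking, starting from D:
D gray
  O gray
    L gray
      E gray
      E black
    L black
  O black
  H gray
    H→L: L black — skip
  H black
D black
B gray
  J gray
  J black
  C gray
    M gray
      M→J: J black — skip
      K gray
        K→H: H black — skip
        K→E: E black — skip
      K black
      G gray
        A gray
          A→L: L black — skip
          A→B: B is gray → back edge
Back edge found, so a cycle exists: B → C → M → G → A → B.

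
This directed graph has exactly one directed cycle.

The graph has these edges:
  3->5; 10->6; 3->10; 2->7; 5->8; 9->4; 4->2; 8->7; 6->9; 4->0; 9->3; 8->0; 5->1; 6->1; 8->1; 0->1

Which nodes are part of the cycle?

DFS with gray/black marking from 9:
9 gray
  3 gray
    5 gray
      1 gray
      1 black
      8 gray
        8→1: 1 black — skip
        7 gray
        7 black
        0 gray
          0→1: 1 black — skip
        0 black
      8 black
    5 black
    10 gray
      6 gray
        6→9: 9 is gray → back edge
Back edge closes the cycle 9 → 3 → 10 → 6 → 9; its vertices are {3, 6, 9, 10}.

3, 6, 9, 10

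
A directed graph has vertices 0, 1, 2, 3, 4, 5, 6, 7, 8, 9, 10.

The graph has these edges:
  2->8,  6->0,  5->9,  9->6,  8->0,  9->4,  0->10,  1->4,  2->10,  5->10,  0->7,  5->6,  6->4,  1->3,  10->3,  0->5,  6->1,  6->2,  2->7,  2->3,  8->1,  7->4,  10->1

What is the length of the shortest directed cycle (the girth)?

For each vertex v, BFS finds the shortest path from v back to v.
The shortest such closed walk is 6 → 0 → 5 → 6, length 3.

3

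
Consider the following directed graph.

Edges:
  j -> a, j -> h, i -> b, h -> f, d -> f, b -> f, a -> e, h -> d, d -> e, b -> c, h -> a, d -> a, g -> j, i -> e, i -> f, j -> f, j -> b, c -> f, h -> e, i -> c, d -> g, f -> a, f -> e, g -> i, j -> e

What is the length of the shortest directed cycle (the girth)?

For each vertex v, BFS finds the shortest path from v back to v.
The shortest such closed walk is g → j → h → d → g, length 4.

4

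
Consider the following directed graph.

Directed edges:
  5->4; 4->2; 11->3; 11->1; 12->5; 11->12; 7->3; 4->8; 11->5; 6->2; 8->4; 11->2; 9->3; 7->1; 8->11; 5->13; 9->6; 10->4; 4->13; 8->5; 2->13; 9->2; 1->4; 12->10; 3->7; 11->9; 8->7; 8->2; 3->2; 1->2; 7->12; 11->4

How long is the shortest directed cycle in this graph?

2

For each vertex v, BFS finds the shortest path from v back to v.
The shortest such closed walk is 8 → 4 → 8, length 2.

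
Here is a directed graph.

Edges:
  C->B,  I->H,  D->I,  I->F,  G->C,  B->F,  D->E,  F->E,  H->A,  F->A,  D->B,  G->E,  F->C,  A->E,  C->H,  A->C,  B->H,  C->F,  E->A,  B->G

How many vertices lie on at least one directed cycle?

7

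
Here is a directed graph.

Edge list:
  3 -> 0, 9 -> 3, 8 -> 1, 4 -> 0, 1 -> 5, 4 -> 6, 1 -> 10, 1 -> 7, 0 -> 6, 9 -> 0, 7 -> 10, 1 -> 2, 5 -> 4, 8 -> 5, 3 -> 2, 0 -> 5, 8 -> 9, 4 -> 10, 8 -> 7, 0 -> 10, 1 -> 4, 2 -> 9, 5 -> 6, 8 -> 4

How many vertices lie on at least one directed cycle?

A vertex is on a directed cycle iff it belongs to a strongly connected component of size ≥ 2 (or has a self-loop).
The vertices on cycles are {0, 2, 3, 4, 5, 9} — 6 in total.

6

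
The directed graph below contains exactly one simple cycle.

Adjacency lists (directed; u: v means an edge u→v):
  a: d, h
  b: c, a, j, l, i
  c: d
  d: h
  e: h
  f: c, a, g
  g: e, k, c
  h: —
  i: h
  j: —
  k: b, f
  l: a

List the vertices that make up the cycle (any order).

DFS with gray/black marking from k:
k gray
  b gray
    c gray
      d gray
        h gray
        h black
      d black
    c black
    a gray
      a→d: d black — skip
      a→h: h black — skip
    a black
    j gray
    j black
    l gray
      l→a: a black — skip
    l black
    i gray
      i→h: h black — skip
    i black
  b black
  f gray
    f→c: c black — skip
    f→a: a black — skip
    g gray
      e gray
        e→h: h black — skip
      e black
      g→k: k is gray → back edge
Back edge closes the cycle k → f → g → k; its vertices are {f, g, k}.

f, g, k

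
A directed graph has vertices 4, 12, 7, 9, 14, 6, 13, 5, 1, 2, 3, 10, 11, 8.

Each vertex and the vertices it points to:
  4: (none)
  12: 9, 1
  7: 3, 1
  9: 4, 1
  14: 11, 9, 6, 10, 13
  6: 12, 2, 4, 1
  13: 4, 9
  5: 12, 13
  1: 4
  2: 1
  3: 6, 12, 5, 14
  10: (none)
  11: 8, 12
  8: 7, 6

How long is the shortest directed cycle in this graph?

For each vertex v, BFS finds the shortest path from v back to v.
The shortest such closed walk is 3 → 14 → 11 → 8 → 7 → 3, length 5.

5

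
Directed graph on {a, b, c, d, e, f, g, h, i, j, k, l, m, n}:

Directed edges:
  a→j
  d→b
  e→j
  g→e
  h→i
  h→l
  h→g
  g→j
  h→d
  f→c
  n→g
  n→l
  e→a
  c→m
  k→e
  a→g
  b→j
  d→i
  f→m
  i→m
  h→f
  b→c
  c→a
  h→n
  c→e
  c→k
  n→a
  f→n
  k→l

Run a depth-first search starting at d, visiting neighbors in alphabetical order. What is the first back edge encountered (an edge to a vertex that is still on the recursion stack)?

e→a

DFS from d (visiting neighbors in alphabetical order); mark gray on enter, black on exit:
d gray
  b gray
    c gray
      a gray
        g gray
          e gray
            e→a: a is gray → back edge
First back edge: e → a.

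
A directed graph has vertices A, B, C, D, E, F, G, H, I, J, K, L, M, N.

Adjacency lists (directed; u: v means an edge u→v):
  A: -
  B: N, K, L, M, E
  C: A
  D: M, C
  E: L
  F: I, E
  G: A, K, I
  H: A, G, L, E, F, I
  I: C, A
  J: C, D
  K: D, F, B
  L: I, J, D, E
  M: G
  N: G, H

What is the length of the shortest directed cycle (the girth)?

For each vertex v, BFS finds the shortest path from v back to v.
The shortest such closed walk is B → K → B, length 2.

2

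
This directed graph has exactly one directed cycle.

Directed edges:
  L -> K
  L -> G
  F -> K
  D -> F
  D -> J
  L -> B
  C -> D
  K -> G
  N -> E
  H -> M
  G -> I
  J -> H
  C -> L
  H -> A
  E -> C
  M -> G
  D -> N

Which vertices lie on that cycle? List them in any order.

DFS with gray/black marking from D:
D gray
  F gray
    K gray
      G gray
        I gray
        I black
      G black
    K black
  F black
  N gray
    E gray
      C gray
        L gray
          B gray
          B black
          L→K: K black — skip
          L→G: G black — skip
        L black
        C→D: D is gray → back edge
Back edge closes the cycle D → N → E → C → D; its vertices are {C, D, E, N}.

C, D, E, N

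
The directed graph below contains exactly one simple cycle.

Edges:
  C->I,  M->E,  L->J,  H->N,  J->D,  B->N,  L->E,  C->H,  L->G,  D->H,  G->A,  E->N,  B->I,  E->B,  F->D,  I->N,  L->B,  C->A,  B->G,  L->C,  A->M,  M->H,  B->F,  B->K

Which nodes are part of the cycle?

A, B, E, G, M

DFS with gray/black marking from E:
E gray
  B gray
    N gray
    N black
    F gray
      D gray
        H gray
          H→N: N black — skip
        H black
      D black
    F black
    I gray
      I→N: N black — skip
    I black
    K gray
    K black
    G gray
      A gray
        M gray
          M→E: E is gray → back edge
Back edge closes the cycle E → B → G → A → M → E; its vertices are {A, B, E, G, M}.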